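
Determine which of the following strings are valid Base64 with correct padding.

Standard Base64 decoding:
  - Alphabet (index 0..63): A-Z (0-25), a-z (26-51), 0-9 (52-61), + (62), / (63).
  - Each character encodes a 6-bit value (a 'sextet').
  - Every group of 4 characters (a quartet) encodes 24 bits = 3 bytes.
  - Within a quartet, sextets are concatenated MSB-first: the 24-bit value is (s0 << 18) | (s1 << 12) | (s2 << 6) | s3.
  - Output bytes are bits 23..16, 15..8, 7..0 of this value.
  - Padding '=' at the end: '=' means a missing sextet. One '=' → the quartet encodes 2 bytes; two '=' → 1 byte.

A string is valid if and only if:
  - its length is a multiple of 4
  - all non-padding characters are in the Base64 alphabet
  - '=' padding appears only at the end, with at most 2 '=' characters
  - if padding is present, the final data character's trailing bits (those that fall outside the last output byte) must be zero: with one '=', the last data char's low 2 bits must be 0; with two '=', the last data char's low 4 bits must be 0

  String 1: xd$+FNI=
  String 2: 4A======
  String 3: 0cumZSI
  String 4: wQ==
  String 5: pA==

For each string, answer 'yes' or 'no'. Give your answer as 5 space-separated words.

String 1: 'xd$+FNI=' → invalid (bad char(s): ['$'])
String 2: '4A======' → invalid (6 pad chars (max 2))
String 3: '0cumZSI' → invalid (len=7 not mult of 4)
String 4: 'wQ==' → valid
String 5: 'pA==' → valid

Answer: no no no yes yes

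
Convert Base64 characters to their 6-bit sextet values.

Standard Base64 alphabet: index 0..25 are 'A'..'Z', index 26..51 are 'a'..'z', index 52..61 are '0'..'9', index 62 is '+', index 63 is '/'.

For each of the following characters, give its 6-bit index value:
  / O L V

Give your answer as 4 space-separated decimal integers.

Answer: 63 14 11 21

Derivation:
'/': index 63
'O': A..Z range, ord('O') − ord('A') = 14
'L': A..Z range, ord('L') − ord('A') = 11
'V': A..Z range, ord('V') − ord('A') = 21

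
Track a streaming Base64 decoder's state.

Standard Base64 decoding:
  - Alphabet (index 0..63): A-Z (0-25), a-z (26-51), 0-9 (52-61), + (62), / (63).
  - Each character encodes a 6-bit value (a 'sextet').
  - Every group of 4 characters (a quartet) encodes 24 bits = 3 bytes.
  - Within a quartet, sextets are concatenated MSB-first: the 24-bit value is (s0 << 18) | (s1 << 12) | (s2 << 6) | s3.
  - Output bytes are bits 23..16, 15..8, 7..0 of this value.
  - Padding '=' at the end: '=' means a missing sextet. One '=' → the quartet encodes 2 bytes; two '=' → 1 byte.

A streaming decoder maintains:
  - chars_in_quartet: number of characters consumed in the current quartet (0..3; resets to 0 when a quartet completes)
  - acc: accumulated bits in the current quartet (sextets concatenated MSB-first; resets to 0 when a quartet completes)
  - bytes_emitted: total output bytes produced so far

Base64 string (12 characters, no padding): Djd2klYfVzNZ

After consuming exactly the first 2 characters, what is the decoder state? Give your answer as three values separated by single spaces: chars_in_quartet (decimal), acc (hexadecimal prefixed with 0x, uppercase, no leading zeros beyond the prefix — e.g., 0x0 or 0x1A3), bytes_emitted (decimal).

Answer: 2 0xE3 0

Derivation:
After char 0 ('D'=3): chars_in_quartet=1 acc=0x3 bytes_emitted=0
After char 1 ('j'=35): chars_in_quartet=2 acc=0xE3 bytes_emitted=0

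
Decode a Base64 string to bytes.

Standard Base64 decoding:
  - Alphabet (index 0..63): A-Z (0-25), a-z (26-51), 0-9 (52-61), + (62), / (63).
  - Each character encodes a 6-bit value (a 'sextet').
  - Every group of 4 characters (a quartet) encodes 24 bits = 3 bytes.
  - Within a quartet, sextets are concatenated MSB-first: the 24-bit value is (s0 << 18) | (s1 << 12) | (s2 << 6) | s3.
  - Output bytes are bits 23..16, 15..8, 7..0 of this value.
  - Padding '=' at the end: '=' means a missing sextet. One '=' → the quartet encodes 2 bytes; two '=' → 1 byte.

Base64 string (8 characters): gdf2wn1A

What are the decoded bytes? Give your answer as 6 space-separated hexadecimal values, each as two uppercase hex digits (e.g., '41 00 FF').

Answer: 81 D7 F6 C2 7D 40

Derivation:
After char 0 ('g'=32): chars_in_quartet=1 acc=0x20 bytes_emitted=0
After char 1 ('d'=29): chars_in_quartet=2 acc=0x81D bytes_emitted=0
After char 2 ('f'=31): chars_in_quartet=3 acc=0x2075F bytes_emitted=0
After char 3 ('2'=54): chars_in_quartet=4 acc=0x81D7F6 -> emit 81 D7 F6, reset; bytes_emitted=3
After char 4 ('w'=48): chars_in_quartet=1 acc=0x30 bytes_emitted=3
After char 5 ('n'=39): chars_in_quartet=2 acc=0xC27 bytes_emitted=3
After char 6 ('1'=53): chars_in_quartet=3 acc=0x309F5 bytes_emitted=3
After char 7 ('A'=0): chars_in_quartet=4 acc=0xC27D40 -> emit C2 7D 40, reset; bytes_emitted=6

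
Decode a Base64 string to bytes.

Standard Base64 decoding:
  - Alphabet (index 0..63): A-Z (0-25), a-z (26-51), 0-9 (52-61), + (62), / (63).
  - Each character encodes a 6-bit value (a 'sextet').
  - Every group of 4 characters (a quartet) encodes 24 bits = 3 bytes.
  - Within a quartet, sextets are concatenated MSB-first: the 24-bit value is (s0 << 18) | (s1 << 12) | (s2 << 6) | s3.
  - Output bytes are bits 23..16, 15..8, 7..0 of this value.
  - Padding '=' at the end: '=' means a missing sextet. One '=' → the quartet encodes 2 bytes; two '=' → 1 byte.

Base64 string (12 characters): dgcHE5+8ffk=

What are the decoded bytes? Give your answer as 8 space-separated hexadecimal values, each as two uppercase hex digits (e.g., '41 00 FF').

After char 0 ('d'=29): chars_in_quartet=1 acc=0x1D bytes_emitted=0
After char 1 ('g'=32): chars_in_quartet=2 acc=0x760 bytes_emitted=0
After char 2 ('c'=28): chars_in_quartet=3 acc=0x1D81C bytes_emitted=0
After char 3 ('H'=7): chars_in_quartet=4 acc=0x760707 -> emit 76 07 07, reset; bytes_emitted=3
After char 4 ('E'=4): chars_in_quartet=1 acc=0x4 bytes_emitted=3
After char 5 ('5'=57): chars_in_quartet=2 acc=0x139 bytes_emitted=3
After char 6 ('+'=62): chars_in_quartet=3 acc=0x4E7E bytes_emitted=3
After char 7 ('8'=60): chars_in_quartet=4 acc=0x139FBC -> emit 13 9F BC, reset; bytes_emitted=6
After char 8 ('f'=31): chars_in_quartet=1 acc=0x1F bytes_emitted=6
After char 9 ('f'=31): chars_in_quartet=2 acc=0x7DF bytes_emitted=6
After char 10 ('k'=36): chars_in_quartet=3 acc=0x1F7E4 bytes_emitted=6
Padding '=': partial quartet acc=0x1F7E4 -> emit 7D F9; bytes_emitted=8

Answer: 76 07 07 13 9F BC 7D F9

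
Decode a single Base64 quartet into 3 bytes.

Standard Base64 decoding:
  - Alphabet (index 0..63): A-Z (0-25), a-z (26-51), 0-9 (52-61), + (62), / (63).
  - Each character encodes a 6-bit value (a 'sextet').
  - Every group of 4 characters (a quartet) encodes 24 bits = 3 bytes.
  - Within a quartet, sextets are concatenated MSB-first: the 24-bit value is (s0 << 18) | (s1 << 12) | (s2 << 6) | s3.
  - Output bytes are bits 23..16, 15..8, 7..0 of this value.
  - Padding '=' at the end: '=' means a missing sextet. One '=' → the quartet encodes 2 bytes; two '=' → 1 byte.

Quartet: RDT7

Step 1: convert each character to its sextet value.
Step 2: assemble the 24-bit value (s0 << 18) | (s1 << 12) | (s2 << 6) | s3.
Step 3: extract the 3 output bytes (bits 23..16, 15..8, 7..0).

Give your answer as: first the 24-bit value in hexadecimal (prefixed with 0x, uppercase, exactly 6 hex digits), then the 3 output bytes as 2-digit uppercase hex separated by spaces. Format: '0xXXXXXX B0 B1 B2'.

Answer: 0x4434FB 44 34 FB

Derivation:
Sextets: R=17, D=3, T=19, 7=59
24-bit: (17<<18) | (3<<12) | (19<<6) | 59
      = 0x440000 | 0x003000 | 0x0004C0 | 0x00003B
      = 0x4434FB
Bytes: (v>>16)&0xFF=44, (v>>8)&0xFF=34, v&0xFF=FB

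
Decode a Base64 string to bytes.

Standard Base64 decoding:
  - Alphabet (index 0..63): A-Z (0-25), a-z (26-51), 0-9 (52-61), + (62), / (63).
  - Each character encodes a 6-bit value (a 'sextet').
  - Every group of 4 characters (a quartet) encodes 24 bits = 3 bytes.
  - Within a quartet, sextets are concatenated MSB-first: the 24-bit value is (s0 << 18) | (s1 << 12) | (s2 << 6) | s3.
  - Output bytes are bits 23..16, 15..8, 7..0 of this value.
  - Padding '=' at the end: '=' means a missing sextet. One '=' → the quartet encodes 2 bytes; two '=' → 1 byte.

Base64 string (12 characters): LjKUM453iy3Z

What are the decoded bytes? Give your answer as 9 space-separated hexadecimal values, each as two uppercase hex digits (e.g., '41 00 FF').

After char 0 ('L'=11): chars_in_quartet=1 acc=0xB bytes_emitted=0
After char 1 ('j'=35): chars_in_quartet=2 acc=0x2E3 bytes_emitted=0
After char 2 ('K'=10): chars_in_quartet=3 acc=0xB8CA bytes_emitted=0
After char 3 ('U'=20): chars_in_quartet=4 acc=0x2E3294 -> emit 2E 32 94, reset; bytes_emitted=3
After char 4 ('M'=12): chars_in_quartet=1 acc=0xC bytes_emitted=3
After char 5 ('4'=56): chars_in_quartet=2 acc=0x338 bytes_emitted=3
After char 6 ('5'=57): chars_in_quartet=3 acc=0xCE39 bytes_emitted=3
After char 7 ('3'=55): chars_in_quartet=4 acc=0x338E77 -> emit 33 8E 77, reset; bytes_emitted=6
After char 8 ('i'=34): chars_in_quartet=1 acc=0x22 bytes_emitted=6
After char 9 ('y'=50): chars_in_quartet=2 acc=0x8B2 bytes_emitted=6
After char 10 ('3'=55): chars_in_quartet=3 acc=0x22CB7 bytes_emitted=6
After char 11 ('Z'=25): chars_in_quartet=4 acc=0x8B2DD9 -> emit 8B 2D D9, reset; bytes_emitted=9

Answer: 2E 32 94 33 8E 77 8B 2D D9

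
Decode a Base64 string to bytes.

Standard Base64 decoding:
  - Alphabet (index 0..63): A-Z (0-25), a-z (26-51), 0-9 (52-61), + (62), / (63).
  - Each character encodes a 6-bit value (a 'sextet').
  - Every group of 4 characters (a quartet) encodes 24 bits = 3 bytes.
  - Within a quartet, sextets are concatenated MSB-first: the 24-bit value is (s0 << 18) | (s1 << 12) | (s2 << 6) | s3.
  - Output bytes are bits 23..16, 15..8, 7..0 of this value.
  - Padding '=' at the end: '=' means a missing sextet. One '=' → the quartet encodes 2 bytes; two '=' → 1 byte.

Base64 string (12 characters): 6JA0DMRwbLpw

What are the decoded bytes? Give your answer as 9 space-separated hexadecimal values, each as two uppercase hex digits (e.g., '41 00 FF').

After char 0 ('6'=58): chars_in_quartet=1 acc=0x3A bytes_emitted=0
After char 1 ('J'=9): chars_in_quartet=2 acc=0xE89 bytes_emitted=0
After char 2 ('A'=0): chars_in_quartet=3 acc=0x3A240 bytes_emitted=0
After char 3 ('0'=52): chars_in_quartet=4 acc=0xE89034 -> emit E8 90 34, reset; bytes_emitted=3
After char 4 ('D'=3): chars_in_quartet=1 acc=0x3 bytes_emitted=3
After char 5 ('M'=12): chars_in_quartet=2 acc=0xCC bytes_emitted=3
After char 6 ('R'=17): chars_in_quartet=3 acc=0x3311 bytes_emitted=3
After char 7 ('w'=48): chars_in_quartet=4 acc=0xCC470 -> emit 0C C4 70, reset; bytes_emitted=6
After char 8 ('b'=27): chars_in_quartet=1 acc=0x1B bytes_emitted=6
After char 9 ('L'=11): chars_in_quartet=2 acc=0x6CB bytes_emitted=6
After char 10 ('p'=41): chars_in_quartet=3 acc=0x1B2E9 bytes_emitted=6
After char 11 ('w'=48): chars_in_quartet=4 acc=0x6CBA70 -> emit 6C BA 70, reset; bytes_emitted=9

Answer: E8 90 34 0C C4 70 6C BA 70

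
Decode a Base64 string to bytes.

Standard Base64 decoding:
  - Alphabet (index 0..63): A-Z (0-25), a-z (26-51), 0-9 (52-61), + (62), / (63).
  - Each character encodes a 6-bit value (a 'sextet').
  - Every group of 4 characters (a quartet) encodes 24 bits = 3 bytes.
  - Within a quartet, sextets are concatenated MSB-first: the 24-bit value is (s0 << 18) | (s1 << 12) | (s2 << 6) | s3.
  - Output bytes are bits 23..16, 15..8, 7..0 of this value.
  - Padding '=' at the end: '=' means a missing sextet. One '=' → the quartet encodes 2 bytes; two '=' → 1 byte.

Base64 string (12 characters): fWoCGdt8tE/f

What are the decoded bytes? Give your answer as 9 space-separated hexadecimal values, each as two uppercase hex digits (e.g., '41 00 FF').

After char 0 ('f'=31): chars_in_quartet=1 acc=0x1F bytes_emitted=0
After char 1 ('W'=22): chars_in_quartet=2 acc=0x7D6 bytes_emitted=0
After char 2 ('o'=40): chars_in_quartet=3 acc=0x1F5A8 bytes_emitted=0
After char 3 ('C'=2): chars_in_quartet=4 acc=0x7D6A02 -> emit 7D 6A 02, reset; bytes_emitted=3
After char 4 ('G'=6): chars_in_quartet=1 acc=0x6 bytes_emitted=3
After char 5 ('d'=29): chars_in_quartet=2 acc=0x19D bytes_emitted=3
After char 6 ('t'=45): chars_in_quartet=3 acc=0x676D bytes_emitted=3
After char 7 ('8'=60): chars_in_quartet=4 acc=0x19DB7C -> emit 19 DB 7C, reset; bytes_emitted=6
After char 8 ('t'=45): chars_in_quartet=1 acc=0x2D bytes_emitted=6
After char 9 ('E'=4): chars_in_quartet=2 acc=0xB44 bytes_emitted=6
After char 10 ('/'=63): chars_in_quartet=3 acc=0x2D13F bytes_emitted=6
After char 11 ('f'=31): chars_in_quartet=4 acc=0xB44FDF -> emit B4 4F DF, reset; bytes_emitted=9

Answer: 7D 6A 02 19 DB 7C B4 4F DF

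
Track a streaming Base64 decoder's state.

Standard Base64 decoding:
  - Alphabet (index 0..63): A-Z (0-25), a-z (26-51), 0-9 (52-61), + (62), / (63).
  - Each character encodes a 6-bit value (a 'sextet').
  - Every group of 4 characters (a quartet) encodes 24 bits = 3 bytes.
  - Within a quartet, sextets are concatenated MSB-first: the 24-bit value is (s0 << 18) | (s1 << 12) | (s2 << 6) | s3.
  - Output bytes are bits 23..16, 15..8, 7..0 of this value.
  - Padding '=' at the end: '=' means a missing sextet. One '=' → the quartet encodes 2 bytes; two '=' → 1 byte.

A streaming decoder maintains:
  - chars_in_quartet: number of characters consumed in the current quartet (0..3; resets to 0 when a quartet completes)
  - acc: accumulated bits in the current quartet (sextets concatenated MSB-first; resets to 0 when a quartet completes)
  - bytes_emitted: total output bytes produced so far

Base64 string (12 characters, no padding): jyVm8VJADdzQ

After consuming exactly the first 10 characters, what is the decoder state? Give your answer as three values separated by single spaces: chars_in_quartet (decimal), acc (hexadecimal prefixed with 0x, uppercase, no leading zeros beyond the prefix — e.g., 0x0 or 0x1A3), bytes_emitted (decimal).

Answer: 2 0xDD 6

Derivation:
After char 0 ('j'=35): chars_in_quartet=1 acc=0x23 bytes_emitted=0
After char 1 ('y'=50): chars_in_quartet=2 acc=0x8F2 bytes_emitted=0
After char 2 ('V'=21): chars_in_quartet=3 acc=0x23C95 bytes_emitted=0
After char 3 ('m'=38): chars_in_quartet=4 acc=0x8F2566 -> emit 8F 25 66, reset; bytes_emitted=3
After char 4 ('8'=60): chars_in_quartet=1 acc=0x3C bytes_emitted=3
After char 5 ('V'=21): chars_in_quartet=2 acc=0xF15 bytes_emitted=3
After char 6 ('J'=9): chars_in_quartet=3 acc=0x3C549 bytes_emitted=3
After char 7 ('A'=0): chars_in_quartet=4 acc=0xF15240 -> emit F1 52 40, reset; bytes_emitted=6
After char 8 ('D'=3): chars_in_quartet=1 acc=0x3 bytes_emitted=6
After char 9 ('d'=29): chars_in_quartet=2 acc=0xDD bytes_emitted=6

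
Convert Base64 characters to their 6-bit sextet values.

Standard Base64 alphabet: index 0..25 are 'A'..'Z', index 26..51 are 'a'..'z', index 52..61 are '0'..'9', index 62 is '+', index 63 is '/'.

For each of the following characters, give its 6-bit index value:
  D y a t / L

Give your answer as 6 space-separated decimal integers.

'D': A..Z range, ord('D') − ord('A') = 3
'y': a..z range, 26 + ord('y') − ord('a') = 50
'a': a..z range, 26 + ord('a') − ord('a') = 26
't': a..z range, 26 + ord('t') − ord('a') = 45
'/': index 63
'L': A..Z range, ord('L') − ord('A') = 11

Answer: 3 50 26 45 63 11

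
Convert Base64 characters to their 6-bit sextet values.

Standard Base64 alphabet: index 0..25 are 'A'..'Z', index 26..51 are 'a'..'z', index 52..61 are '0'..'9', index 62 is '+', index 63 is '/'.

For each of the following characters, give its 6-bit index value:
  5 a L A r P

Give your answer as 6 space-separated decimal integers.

'5': 0..9 range, 52 + ord('5') − ord('0') = 57
'a': a..z range, 26 + ord('a') − ord('a') = 26
'L': A..Z range, ord('L') − ord('A') = 11
'A': A..Z range, ord('A') − ord('A') = 0
'r': a..z range, 26 + ord('r') − ord('a') = 43
'P': A..Z range, ord('P') − ord('A') = 15

Answer: 57 26 11 0 43 15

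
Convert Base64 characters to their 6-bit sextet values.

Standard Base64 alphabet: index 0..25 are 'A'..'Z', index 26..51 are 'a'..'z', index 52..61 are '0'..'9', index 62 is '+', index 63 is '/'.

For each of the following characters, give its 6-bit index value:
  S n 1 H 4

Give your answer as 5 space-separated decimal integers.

Answer: 18 39 53 7 56

Derivation:
'S': A..Z range, ord('S') − ord('A') = 18
'n': a..z range, 26 + ord('n') − ord('a') = 39
'1': 0..9 range, 52 + ord('1') − ord('0') = 53
'H': A..Z range, ord('H') − ord('A') = 7
'4': 0..9 range, 52 + ord('4') − ord('0') = 56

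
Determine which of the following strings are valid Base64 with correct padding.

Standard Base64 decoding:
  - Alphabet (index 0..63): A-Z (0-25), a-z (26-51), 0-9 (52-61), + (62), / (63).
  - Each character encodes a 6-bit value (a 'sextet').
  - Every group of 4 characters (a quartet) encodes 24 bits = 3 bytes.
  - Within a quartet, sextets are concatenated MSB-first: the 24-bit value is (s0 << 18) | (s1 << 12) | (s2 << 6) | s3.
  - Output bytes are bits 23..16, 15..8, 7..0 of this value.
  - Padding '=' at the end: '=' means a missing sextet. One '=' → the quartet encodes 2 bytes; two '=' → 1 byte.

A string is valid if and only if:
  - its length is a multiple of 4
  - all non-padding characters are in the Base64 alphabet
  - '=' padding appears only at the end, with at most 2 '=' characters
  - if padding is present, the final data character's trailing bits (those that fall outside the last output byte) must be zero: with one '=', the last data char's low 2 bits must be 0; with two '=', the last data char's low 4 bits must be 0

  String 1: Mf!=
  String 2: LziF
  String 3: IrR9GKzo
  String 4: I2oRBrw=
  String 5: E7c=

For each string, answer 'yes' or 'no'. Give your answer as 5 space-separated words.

Answer: no yes yes yes yes

Derivation:
String 1: 'Mf!=' → invalid (bad char(s): ['!'])
String 2: 'LziF' → valid
String 3: 'IrR9GKzo' → valid
String 4: 'I2oRBrw=' → valid
String 5: 'E7c=' → valid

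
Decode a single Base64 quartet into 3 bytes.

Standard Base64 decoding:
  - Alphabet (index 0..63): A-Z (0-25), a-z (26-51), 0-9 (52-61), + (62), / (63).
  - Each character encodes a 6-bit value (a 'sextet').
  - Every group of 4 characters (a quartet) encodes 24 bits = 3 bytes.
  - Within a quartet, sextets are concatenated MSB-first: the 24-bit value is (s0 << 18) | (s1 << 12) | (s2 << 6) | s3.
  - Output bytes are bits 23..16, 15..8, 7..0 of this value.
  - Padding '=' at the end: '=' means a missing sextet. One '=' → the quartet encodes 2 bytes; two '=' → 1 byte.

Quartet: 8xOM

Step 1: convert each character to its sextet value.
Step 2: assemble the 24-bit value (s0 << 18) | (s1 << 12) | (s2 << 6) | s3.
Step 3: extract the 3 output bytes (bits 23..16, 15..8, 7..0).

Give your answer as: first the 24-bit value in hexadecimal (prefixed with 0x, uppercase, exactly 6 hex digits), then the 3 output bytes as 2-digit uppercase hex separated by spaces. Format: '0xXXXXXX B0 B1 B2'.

Answer: 0xF3138C F3 13 8C

Derivation:
Sextets: 8=60, x=49, O=14, M=12
24-bit: (60<<18) | (49<<12) | (14<<6) | 12
      = 0xF00000 | 0x031000 | 0x000380 | 0x00000C
      = 0xF3138C
Bytes: (v>>16)&0xFF=F3, (v>>8)&0xFF=13, v&0xFF=8C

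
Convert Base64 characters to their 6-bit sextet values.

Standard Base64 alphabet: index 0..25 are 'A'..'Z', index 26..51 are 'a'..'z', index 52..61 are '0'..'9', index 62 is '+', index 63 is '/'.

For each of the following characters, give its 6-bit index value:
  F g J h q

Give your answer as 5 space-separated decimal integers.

'F': A..Z range, ord('F') − ord('A') = 5
'g': a..z range, 26 + ord('g') − ord('a') = 32
'J': A..Z range, ord('J') − ord('A') = 9
'h': a..z range, 26 + ord('h') − ord('a') = 33
'q': a..z range, 26 + ord('q') − ord('a') = 42

Answer: 5 32 9 33 42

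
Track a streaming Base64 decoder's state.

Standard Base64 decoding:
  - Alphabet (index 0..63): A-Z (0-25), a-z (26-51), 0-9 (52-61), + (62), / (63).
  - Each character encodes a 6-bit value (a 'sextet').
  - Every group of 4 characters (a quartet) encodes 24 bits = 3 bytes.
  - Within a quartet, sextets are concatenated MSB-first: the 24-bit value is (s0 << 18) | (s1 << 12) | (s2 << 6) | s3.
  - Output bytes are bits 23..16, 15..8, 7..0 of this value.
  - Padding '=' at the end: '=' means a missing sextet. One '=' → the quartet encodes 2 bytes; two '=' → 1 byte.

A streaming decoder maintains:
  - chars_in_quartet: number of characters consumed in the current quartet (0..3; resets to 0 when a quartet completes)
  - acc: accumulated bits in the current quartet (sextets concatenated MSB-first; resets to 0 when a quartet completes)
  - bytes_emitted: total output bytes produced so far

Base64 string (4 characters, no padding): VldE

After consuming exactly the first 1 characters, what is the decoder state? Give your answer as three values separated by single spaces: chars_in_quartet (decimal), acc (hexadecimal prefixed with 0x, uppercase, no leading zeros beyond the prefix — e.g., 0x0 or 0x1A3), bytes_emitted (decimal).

After char 0 ('V'=21): chars_in_quartet=1 acc=0x15 bytes_emitted=0

Answer: 1 0x15 0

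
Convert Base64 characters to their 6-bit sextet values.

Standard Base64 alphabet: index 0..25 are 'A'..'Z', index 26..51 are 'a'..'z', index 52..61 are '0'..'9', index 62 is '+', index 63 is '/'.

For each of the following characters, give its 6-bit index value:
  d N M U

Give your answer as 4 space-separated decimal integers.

Answer: 29 13 12 20

Derivation:
'd': a..z range, 26 + ord('d') − ord('a') = 29
'N': A..Z range, ord('N') − ord('A') = 13
'M': A..Z range, ord('M') − ord('A') = 12
'U': A..Z range, ord('U') − ord('A') = 20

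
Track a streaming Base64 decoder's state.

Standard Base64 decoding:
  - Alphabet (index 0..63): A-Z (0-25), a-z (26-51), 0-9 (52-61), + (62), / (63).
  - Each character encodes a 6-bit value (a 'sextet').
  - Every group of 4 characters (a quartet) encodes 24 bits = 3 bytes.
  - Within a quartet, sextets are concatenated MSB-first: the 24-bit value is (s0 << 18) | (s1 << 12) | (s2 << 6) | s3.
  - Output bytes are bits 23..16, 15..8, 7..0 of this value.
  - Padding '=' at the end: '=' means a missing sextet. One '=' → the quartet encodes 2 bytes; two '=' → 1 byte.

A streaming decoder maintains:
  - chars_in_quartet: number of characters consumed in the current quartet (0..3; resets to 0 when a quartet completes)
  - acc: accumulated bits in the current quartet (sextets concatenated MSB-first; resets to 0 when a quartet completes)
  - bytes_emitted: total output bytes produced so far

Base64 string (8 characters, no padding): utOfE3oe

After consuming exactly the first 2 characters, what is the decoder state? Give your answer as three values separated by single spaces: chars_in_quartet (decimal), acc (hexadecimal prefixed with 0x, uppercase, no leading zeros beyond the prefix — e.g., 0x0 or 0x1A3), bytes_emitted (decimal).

After char 0 ('u'=46): chars_in_quartet=1 acc=0x2E bytes_emitted=0
After char 1 ('t'=45): chars_in_quartet=2 acc=0xBAD bytes_emitted=0

Answer: 2 0xBAD 0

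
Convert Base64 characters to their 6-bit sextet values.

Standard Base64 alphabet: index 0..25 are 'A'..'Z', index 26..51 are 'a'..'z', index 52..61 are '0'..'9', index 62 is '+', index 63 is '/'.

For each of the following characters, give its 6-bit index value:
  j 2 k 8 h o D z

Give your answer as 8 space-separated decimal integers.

'j': a..z range, 26 + ord('j') − ord('a') = 35
'2': 0..9 range, 52 + ord('2') − ord('0') = 54
'k': a..z range, 26 + ord('k') − ord('a') = 36
'8': 0..9 range, 52 + ord('8') − ord('0') = 60
'h': a..z range, 26 + ord('h') − ord('a') = 33
'o': a..z range, 26 + ord('o') − ord('a') = 40
'D': A..Z range, ord('D') − ord('A') = 3
'z': a..z range, 26 + ord('z') − ord('a') = 51

Answer: 35 54 36 60 33 40 3 51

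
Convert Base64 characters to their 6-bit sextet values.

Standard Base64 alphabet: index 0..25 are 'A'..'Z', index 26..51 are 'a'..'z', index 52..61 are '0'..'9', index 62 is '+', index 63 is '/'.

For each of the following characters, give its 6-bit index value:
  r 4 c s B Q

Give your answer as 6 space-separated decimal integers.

'r': a..z range, 26 + ord('r') − ord('a') = 43
'4': 0..9 range, 52 + ord('4') − ord('0') = 56
'c': a..z range, 26 + ord('c') − ord('a') = 28
's': a..z range, 26 + ord('s') − ord('a') = 44
'B': A..Z range, ord('B') − ord('A') = 1
'Q': A..Z range, ord('Q') − ord('A') = 16

Answer: 43 56 28 44 1 16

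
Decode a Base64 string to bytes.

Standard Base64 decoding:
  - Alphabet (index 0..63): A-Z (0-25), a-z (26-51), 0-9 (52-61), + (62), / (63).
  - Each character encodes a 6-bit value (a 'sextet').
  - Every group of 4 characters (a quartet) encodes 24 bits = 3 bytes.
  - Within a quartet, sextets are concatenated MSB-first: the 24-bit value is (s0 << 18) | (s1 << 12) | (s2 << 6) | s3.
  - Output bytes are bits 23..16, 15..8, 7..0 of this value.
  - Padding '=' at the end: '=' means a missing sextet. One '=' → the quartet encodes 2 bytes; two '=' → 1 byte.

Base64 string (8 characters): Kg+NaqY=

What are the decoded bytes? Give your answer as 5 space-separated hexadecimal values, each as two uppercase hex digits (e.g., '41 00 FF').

Answer: 2A 0F 8D 6A A6

Derivation:
After char 0 ('K'=10): chars_in_quartet=1 acc=0xA bytes_emitted=0
After char 1 ('g'=32): chars_in_quartet=2 acc=0x2A0 bytes_emitted=0
After char 2 ('+'=62): chars_in_quartet=3 acc=0xA83E bytes_emitted=0
After char 3 ('N'=13): chars_in_quartet=4 acc=0x2A0F8D -> emit 2A 0F 8D, reset; bytes_emitted=3
After char 4 ('a'=26): chars_in_quartet=1 acc=0x1A bytes_emitted=3
After char 5 ('q'=42): chars_in_quartet=2 acc=0x6AA bytes_emitted=3
After char 6 ('Y'=24): chars_in_quartet=3 acc=0x1AA98 bytes_emitted=3
Padding '=': partial quartet acc=0x1AA98 -> emit 6A A6; bytes_emitted=5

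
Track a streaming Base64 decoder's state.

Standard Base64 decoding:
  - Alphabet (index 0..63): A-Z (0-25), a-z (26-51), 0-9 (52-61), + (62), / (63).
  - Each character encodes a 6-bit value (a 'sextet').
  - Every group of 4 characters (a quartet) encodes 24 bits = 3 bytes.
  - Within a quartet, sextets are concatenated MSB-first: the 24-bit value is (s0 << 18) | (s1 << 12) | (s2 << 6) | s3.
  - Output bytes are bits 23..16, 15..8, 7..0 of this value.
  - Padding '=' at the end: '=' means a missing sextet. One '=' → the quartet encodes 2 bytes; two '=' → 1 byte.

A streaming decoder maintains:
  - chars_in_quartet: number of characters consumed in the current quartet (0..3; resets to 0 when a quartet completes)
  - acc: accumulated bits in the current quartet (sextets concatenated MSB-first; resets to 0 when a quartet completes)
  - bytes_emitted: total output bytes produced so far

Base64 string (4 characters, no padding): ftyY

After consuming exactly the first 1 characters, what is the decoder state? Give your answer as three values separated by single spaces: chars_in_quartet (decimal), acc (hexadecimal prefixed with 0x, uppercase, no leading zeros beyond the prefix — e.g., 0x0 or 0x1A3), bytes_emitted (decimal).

After char 0 ('f'=31): chars_in_quartet=1 acc=0x1F bytes_emitted=0

Answer: 1 0x1F 0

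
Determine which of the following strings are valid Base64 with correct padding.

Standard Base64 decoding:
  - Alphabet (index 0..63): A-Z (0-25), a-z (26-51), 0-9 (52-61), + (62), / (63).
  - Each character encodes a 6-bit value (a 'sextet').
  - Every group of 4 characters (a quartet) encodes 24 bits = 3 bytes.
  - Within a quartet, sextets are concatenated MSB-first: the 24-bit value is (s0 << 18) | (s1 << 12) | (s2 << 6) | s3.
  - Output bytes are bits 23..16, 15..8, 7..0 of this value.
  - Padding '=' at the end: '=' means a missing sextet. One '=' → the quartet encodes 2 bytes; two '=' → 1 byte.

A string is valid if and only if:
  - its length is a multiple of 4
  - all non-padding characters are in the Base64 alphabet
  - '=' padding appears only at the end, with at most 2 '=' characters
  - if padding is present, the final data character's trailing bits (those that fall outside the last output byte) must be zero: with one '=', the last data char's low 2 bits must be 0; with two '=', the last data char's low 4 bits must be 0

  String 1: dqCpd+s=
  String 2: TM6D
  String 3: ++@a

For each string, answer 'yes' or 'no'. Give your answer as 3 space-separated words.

Answer: yes yes no

Derivation:
String 1: 'dqCpd+s=' → valid
String 2: 'TM6D' → valid
String 3: '++@a' → invalid (bad char(s): ['@'])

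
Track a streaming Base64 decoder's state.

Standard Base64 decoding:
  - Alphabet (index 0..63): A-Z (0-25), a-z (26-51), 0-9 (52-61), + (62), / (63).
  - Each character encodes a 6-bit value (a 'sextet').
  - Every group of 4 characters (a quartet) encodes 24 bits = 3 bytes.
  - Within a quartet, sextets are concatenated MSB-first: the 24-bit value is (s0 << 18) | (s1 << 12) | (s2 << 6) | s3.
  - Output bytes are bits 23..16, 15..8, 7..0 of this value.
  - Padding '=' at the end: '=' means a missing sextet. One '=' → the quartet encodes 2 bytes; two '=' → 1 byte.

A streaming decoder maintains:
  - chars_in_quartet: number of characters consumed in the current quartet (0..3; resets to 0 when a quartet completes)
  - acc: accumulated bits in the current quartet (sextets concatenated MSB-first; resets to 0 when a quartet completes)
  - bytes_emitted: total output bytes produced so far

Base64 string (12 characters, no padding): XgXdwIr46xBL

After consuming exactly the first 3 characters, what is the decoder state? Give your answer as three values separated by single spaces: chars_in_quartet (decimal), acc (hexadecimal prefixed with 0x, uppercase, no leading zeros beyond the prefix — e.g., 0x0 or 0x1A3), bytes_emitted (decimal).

Answer: 3 0x17817 0

Derivation:
After char 0 ('X'=23): chars_in_quartet=1 acc=0x17 bytes_emitted=0
After char 1 ('g'=32): chars_in_quartet=2 acc=0x5E0 bytes_emitted=0
After char 2 ('X'=23): chars_in_quartet=3 acc=0x17817 bytes_emitted=0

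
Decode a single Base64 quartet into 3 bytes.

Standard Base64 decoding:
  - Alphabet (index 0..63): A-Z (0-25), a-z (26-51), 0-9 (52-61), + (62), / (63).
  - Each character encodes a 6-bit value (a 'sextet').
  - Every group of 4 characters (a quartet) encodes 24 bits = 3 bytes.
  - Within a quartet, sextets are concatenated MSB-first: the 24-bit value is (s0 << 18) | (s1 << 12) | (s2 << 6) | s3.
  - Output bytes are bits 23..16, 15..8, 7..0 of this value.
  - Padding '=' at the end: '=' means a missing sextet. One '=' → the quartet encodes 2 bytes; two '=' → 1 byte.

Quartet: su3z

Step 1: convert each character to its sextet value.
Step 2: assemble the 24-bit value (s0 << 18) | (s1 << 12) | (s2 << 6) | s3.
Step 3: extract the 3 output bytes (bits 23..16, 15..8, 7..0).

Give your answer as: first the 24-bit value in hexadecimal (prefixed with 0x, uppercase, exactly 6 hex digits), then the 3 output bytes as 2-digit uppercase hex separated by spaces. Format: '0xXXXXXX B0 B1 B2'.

Sextets: s=44, u=46, 3=55, z=51
24-bit: (44<<18) | (46<<12) | (55<<6) | 51
      = 0xB00000 | 0x02E000 | 0x000DC0 | 0x000033
      = 0xB2EDF3
Bytes: (v>>16)&0xFF=B2, (v>>8)&0xFF=ED, v&0xFF=F3

Answer: 0xB2EDF3 B2 ED F3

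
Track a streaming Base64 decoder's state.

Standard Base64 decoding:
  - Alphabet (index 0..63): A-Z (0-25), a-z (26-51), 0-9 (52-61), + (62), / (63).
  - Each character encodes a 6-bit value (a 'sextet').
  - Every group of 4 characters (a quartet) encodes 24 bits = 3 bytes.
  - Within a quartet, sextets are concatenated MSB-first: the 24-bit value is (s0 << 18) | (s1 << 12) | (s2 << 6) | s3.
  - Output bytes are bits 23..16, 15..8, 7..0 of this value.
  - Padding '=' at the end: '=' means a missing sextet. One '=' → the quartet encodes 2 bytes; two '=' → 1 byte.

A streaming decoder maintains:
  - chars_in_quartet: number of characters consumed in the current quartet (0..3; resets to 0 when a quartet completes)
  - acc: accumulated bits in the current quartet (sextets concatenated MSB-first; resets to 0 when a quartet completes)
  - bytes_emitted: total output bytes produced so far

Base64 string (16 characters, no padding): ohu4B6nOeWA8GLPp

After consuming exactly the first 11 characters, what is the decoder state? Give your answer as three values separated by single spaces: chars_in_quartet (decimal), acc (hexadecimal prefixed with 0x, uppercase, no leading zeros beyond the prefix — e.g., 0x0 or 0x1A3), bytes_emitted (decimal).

After char 0 ('o'=40): chars_in_quartet=1 acc=0x28 bytes_emitted=0
After char 1 ('h'=33): chars_in_quartet=2 acc=0xA21 bytes_emitted=0
After char 2 ('u'=46): chars_in_quartet=3 acc=0x2886E bytes_emitted=0
After char 3 ('4'=56): chars_in_quartet=4 acc=0xA21BB8 -> emit A2 1B B8, reset; bytes_emitted=3
After char 4 ('B'=1): chars_in_quartet=1 acc=0x1 bytes_emitted=3
After char 5 ('6'=58): chars_in_quartet=2 acc=0x7A bytes_emitted=3
After char 6 ('n'=39): chars_in_quartet=3 acc=0x1EA7 bytes_emitted=3
After char 7 ('O'=14): chars_in_quartet=4 acc=0x7A9CE -> emit 07 A9 CE, reset; bytes_emitted=6
After char 8 ('e'=30): chars_in_quartet=1 acc=0x1E bytes_emitted=6
After char 9 ('W'=22): chars_in_quartet=2 acc=0x796 bytes_emitted=6
After char 10 ('A'=0): chars_in_quartet=3 acc=0x1E580 bytes_emitted=6

Answer: 3 0x1E580 6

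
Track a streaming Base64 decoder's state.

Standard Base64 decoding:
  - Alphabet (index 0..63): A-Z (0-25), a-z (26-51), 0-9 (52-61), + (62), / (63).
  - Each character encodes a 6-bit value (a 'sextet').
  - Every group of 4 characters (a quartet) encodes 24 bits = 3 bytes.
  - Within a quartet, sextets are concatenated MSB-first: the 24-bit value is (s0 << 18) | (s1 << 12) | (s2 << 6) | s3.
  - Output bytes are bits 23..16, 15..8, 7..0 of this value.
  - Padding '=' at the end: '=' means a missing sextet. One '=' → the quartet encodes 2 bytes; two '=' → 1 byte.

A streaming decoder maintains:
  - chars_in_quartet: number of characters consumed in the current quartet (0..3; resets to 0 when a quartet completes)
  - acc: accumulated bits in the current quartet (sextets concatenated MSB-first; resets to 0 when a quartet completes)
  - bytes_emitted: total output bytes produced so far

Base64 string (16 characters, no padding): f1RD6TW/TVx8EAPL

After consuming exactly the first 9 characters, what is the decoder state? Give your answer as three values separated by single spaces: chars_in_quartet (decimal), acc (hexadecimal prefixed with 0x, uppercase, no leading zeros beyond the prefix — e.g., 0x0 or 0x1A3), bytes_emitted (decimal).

Answer: 1 0x13 6

Derivation:
After char 0 ('f'=31): chars_in_quartet=1 acc=0x1F bytes_emitted=0
After char 1 ('1'=53): chars_in_quartet=2 acc=0x7F5 bytes_emitted=0
After char 2 ('R'=17): chars_in_quartet=3 acc=0x1FD51 bytes_emitted=0
After char 3 ('D'=3): chars_in_quartet=4 acc=0x7F5443 -> emit 7F 54 43, reset; bytes_emitted=3
After char 4 ('6'=58): chars_in_quartet=1 acc=0x3A bytes_emitted=3
After char 5 ('T'=19): chars_in_quartet=2 acc=0xE93 bytes_emitted=3
After char 6 ('W'=22): chars_in_quartet=3 acc=0x3A4D6 bytes_emitted=3
After char 7 ('/'=63): chars_in_quartet=4 acc=0xE935BF -> emit E9 35 BF, reset; bytes_emitted=6
After char 8 ('T'=19): chars_in_quartet=1 acc=0x13 bytes_emitted=6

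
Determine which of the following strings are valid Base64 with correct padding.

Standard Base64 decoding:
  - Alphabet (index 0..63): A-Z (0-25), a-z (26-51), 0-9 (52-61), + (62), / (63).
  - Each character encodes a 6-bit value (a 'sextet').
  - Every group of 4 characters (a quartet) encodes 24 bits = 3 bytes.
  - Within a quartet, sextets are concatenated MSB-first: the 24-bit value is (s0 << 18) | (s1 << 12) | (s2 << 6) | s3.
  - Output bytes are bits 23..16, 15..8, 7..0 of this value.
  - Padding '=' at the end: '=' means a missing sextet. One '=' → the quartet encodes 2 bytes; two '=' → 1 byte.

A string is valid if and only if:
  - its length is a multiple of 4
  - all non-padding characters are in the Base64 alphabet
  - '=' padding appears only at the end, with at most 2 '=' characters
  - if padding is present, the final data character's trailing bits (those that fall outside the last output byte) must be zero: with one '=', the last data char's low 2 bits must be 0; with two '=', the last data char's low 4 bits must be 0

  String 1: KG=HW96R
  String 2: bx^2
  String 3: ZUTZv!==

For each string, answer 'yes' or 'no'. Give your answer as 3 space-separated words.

Answer: no no no

Derivation:
String 1: 'KG=HW96R' → invalid (bad char(s): ['=']; '=' in middle)
String 2: 'bx^2' → invalid (bad char(s): ['^'])
String 3: 'ZUTZv!==' → invalid (bad char(s): ['!'])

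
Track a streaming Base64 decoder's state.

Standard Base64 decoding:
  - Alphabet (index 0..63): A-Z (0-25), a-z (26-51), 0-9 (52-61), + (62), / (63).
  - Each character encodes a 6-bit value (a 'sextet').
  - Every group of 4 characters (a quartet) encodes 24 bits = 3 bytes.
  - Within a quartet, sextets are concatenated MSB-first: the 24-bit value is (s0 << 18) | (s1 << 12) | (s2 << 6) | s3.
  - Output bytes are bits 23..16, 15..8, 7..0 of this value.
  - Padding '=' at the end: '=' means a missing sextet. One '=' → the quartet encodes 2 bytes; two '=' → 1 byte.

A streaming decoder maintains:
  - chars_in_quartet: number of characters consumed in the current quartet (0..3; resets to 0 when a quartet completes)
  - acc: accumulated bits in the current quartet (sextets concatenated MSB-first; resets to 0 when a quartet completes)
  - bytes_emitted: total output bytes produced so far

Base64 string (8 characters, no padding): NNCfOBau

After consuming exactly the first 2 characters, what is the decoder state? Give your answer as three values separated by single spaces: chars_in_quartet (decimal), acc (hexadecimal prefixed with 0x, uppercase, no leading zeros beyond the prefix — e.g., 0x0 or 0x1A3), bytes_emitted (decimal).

Answer: 2 0x34D 0

Derivation:
After char 0 ('N'=13): chars_in_quartet=1 acc=0xD bytes_emitted=0
After char 1 ('N'=13): chars_in_quartet=2 acc=0x34D bytes_emitted=0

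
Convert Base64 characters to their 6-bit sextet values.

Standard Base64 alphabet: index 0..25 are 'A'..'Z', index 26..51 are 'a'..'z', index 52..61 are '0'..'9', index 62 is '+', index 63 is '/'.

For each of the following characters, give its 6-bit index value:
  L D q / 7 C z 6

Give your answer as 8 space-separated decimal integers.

Answer: 11 3 42 63 59 2 51 58

Derivation:
'L': A..Z range, ord('L') − ord('A') = 11
'D': A..Z range, ord('D') − ord('A') = 3
'q': a..z range, 26 + ord('q') − ord('a') = 42
'/': index 63
'7': 0..9 range, 52 + ord('7') − ord('0') = 59
'C': A..Z range, ord('C') − ord('A') = 2
'z': a..z range, 26 + ord('z') − ord('a') = 51
'6': 0..9 range, 52 + ord('6') − ord('0') = 58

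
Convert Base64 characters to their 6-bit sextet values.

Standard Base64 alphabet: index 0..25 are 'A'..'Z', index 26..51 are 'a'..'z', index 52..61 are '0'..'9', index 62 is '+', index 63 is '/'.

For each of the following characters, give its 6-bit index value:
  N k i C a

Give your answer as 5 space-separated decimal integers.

Answer: 13 36 34 2 26

Derivation:
'N': A..Z range, ord('N') − ord('A') = 13
'k': a..z range, 26 + ord('k') − ord('a') = 36
'i': a..z range, 26 + ord('i') − ord('a') = 34
'C': A..Z range, ord('C') − ord('A') = 2
'a': a..z range, 26 + ord('a') − ord('a') = 26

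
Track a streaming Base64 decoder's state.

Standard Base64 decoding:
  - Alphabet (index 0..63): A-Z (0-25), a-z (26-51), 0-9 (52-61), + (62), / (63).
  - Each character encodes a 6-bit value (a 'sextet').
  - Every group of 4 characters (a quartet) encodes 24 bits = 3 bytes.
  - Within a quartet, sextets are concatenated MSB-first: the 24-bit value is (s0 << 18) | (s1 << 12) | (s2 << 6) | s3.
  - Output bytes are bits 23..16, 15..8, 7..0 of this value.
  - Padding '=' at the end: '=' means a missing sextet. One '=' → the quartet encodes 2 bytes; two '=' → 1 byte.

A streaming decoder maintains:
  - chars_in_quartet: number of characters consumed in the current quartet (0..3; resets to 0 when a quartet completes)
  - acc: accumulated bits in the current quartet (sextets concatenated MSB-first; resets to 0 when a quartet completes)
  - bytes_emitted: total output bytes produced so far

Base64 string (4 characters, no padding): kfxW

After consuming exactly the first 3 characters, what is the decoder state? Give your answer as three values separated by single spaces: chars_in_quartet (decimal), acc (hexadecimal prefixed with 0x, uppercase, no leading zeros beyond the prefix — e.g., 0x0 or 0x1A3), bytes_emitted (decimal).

Answer: 3 0x247F1 0

Derivation:
After char 0 ('k'=36): chars_in_quartet=1 acc=0x24 bytes_emitted=0
After char 1 ('f'=31): chars_in_quartet=2 acc=0x91F bytes_emitted=0
After char 2 ('x'=49): chars_in_quartet=3 acc=0x247F1 bytes_emitted=0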